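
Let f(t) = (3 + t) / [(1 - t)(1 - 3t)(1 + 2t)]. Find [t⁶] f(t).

Partial fractions give a closed form: a_n = (-2/3)·1^n + (3)·3^n + (2/3)·(-2)^n.
At n = 6: a_6 = 2229.

2229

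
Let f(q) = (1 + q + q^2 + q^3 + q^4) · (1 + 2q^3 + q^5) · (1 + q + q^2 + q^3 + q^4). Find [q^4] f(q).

9

(1 + q + q^2 + q^3 + q^4) has coefficients 1,1,1,1,1 for degrees 0…4.
(1 + 2q^3 + q^5) has coefficients 1,0,0,2,0 for degrees 0…4.
Finally multiplying by (1 + q + q^2 + q^3 + q^4), the product of all factors after the first has coefficients 1,1,1,3,3 for degrees 0…4.
[q^4] = 1·3 + 1·3 + 1·1 + 1·1 + 1·1 = 9.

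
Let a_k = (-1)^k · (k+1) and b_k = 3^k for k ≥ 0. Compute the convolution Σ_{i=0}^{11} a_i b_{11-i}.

Write out a_i and b_{11-i} for i = 0,…,11 and sum the products.
Σ = 1·177147 − 2·59049 + 3·19683 − 4·6561 + 5·2187 − 6·729 + 7·243 − 8·81 + 9·27 − 10·9 + 11·3 − 12·1 = 99642.

99642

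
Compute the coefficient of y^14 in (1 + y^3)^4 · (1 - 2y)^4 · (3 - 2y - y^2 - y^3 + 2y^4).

(1 + y^3)^4 has coefficients 1,0,0,4,0,0,6,0,0,4,0,0,1 for degrees 0…12.
(1 - 2y)^4 has coefficients 1,-8,24,-32,16,0,0,0,0,0,0,0,0,0,0 for degrees 0…14.
Finally multiplying by (3 - 2y - y^2 - y^3 + 2y^4), the product of all factors after the first has coefficients 3,-26,87,-137,98,-40,64,-80,32,0,0,0,0,0,0 for degrees 0…14.
[y^14] = 1·0 + 4·0 + 6·32 + 4·(-40) + 1·87 = 119.

119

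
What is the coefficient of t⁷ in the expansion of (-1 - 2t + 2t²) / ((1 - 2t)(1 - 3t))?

The denominator gives the recurrence a_n = 5a_(n−1) − 6a_(n−2) for n ≥ 3; the numerator fixes a_0 = -1, a_1 = -7, a_2 = -27.
Iterating: -1, -7, -27, -93, -303, -957, -2967, -9093, so a_7 = -9093.

-9093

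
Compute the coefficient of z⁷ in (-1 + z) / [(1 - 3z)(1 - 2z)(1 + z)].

Partial fractions give a closed form: a_n = (-3/2)·3^n + (2/3)·2^n + (-1/6)·(-1)^n.
At n = 7: a_7 = -3195.

-3195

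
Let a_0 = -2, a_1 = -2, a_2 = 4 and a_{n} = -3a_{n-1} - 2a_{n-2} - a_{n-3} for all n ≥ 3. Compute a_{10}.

The ordinary generating function has denominator 1 + 3q + 2q^2 + q^3.
Iterating the recurrence: a_0,…,a_{10} = -2, -2, 4, -6, 12, -28, 66, -154, 358, -832, 1934.

1934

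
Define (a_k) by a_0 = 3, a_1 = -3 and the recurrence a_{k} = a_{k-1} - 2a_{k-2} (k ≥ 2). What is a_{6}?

The ordinary generating function has denominator 1 - q + 2q^2.
Iterating the recurrence: a_0,…,a_{6} = 3, -3, -9, -3, 15, 21, -9.

-9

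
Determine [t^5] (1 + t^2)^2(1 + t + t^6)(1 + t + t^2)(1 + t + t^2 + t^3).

18

(1 + t^2)^2 has coefficients 1,0,2,0,1 for degrees 0…4.
(1 + t + t^6) has coefficients 1,1,0,0,0,0 for degrees 0…5.
Multiplying by (1 + t + t^2) gives running coefficients 1,2,2,1,0,0 for degrees 0…5.
Finally multiplying by (1 + t + t^2 + t^3), the product of all factors after the first has coefficients 1,3,5,6,5,3 for degrees 0…5.
[t^5] = 1·3 + 2·6 + 1·3 = 18.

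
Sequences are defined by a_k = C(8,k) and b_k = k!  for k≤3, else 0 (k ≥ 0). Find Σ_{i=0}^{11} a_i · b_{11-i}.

The convolution is the x^11 coefficient of A(x)B(x).
Σ = 1·0 + 8·0 + 28·0 + 56·0 + 70·0 + 56·0 + 28·0 + 8·0 + 1·6 + 0·2 + 0·1 + 0·1 = 6.

6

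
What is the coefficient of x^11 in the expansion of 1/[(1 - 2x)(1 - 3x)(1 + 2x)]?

Partial fractions give a closed form: a_n = (-1)·2^n + (9/5)·3^n + (1/5)·(-2)^n.
At n = 11: a_11 = 316407.

316407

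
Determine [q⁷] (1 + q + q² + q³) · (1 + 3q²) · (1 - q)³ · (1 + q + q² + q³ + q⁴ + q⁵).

(1 + q + q² + q³) has coefficients 1,1,1,1 for degrees 0…3.
(1 + 3q²) has coefficients 1,0,3,0,0,0,0,0 for degrees 0…7.
Multiplying by (1 - q)³ gives running coefficients 1,-3,6,-10,9,-3,0,0 for degrees 0…7.
Finally multiplying by (1 + q + q² + q³ + q⁴ + q⁵), the product of all factors after the first has coefficients 1,-2,4,-6,3,0,-1,2 for degrees 0…7.
[q⁷] = 1·2 + 1·(-1) + 1·0 + 1·3 = 4.

4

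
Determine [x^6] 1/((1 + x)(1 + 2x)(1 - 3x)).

379

Partial fractions give a closed form: a_n = (-1/4)·(-1)^n + (4/5)·(-2)^n + (9/20)·3^n.
At n = 6: a_6 = 379.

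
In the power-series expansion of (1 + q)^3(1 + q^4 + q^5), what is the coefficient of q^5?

4

(1 + q)^3 has coefficients 1,3,3,1 for degrees 0…3.
(1 + q^4 + q^5) has coefficients 1,0,0,0,1,1 for degrees 0…5.
[q^5] = 1·1 + 3·1 + 3·0 + 1·0 = 4.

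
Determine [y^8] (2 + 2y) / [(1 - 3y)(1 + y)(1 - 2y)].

38342

Partial fractions give a closed form: a_n = (6)·3^n + (-4)·2^n.
At n = 8: a_8 = 38342.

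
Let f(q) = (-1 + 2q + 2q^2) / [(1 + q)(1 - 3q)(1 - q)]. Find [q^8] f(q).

The denominator gives the recurrence a_n = 3a_(n−1) + a_(n−2) − 3a_(n−3) for n ≥ 3; the numerator fixes a_0 = -1, a_1 = -1, a_2 = -2.
Iterating: -1, -1, -2, -4, -11, -31, -92, -274, -821, so a_8 = -821.

-821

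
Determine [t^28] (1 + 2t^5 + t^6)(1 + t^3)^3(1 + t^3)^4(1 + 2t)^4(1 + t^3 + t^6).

(1 + 2t^5 + t^6) has coefficients 1,0,0,0,0,2,1 for degrees 0…6.
(1 + t^3)^3 has coefficients 1,0,0,3,0,0,3,0,0,1,0,0,0,0,0,0,0,0,0,0,0,0,0,0,0,0,0,0,0 for degrees 0…28.
Multiplying by (1 + t^3)^4 gives running coefficients 1,0,0,7,0,0,21,0,0,35,0,0,35,0,0,21,0,0,7,0,0,1,0,0,0,0,0,0,0 for degrees 0…28.
Multiplying by (1 + 2t)^4 gives running coefficients 1,8,24,39,72,168,245,280,504,707,616,840,1155,840,840,1141,728,504,679,392,168,225,120,24,32,16,0,0,0 for degrees 0…28.
Finally multiplying by (1 + t^3 + t^6), the product of all factors after the first has coefficients 1,8,24,40,80,192,285,360,696,991,968,1512,2107,1736,2184,3003,2184,2184,2975,1960,1512,2045,1240,696,936,528,192,257,136 for degrees 0…28.
[t^28] = 1·136 + 2·696 + 1·1240 = 2768.

2768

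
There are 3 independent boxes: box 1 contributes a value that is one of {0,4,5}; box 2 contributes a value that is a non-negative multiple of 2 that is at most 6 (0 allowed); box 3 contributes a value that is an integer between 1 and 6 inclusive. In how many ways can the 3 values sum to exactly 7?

The generating function for the choices is (1 + q⁴ + q⁵)·(1 + q² + q⁴ + q⁶)·(q + q² + q³ + q⁴ + q⁵ + q⁶); the count is [q⁷].
(1 + q⁴ + q⁵) has coefficients 1,0,0,0,1,1 for degrees 0…5.
(1 + q² + q⁴ + q⁶) has coefficients 1,0,1,0,1,0,1,0 for degrees 0…7.
Finally multiplying by (q + q² + q³ + q⁴ + q⁵ + q⁶), the product of all factors after the first has coefficients 0,1,1,2,2,3,3,3 for degrees 0…7.
[q⁷] = 1·3 + 1·2 + 1·1 = 6.

6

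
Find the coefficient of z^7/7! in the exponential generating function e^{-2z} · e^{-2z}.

-16384

The EGF product rule gives c_7 = Σ_{k_1+k_2=7} C(7; k_1,k_2) · ∏ g_i(k_i), where e^{-2z} gives (-2)^k; e^{-2z} gives (-2)^k.
g_1(k) for k = 0…7: 1, -2, 4, -8, 16, -32, 64, -128.
g_2(k) for k = 0…7: 1, -2, 4, -8, 16, -32, 64, -128.
c_7 = Σ_k C(7,k)·g_1(k)·g_2(7−k) = 1·1·(-128) + 7·(-2)·64 + 21·4·(-32) + 35·(-8)·16 + 35·16·(-8) + 21·(-32)·4 + 7·64·(-2) + 1·(-128)·1 = −128 − 896 − 2688 − 4480 − 4480 − 2688 − 896 − 128 = -16384.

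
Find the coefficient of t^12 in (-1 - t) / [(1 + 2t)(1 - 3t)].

Partial fractions give a closed form: a_n = (-1/5)·(-2)^n + (-4/5)·3^n.
At n = 12: a_12 = -425972.

-425972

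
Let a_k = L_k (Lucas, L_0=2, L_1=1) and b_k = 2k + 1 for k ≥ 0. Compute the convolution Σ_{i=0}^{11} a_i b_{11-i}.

2176

Write out a_i and b_{11-i} for i = 0,…,11 and sum the products.
Σ = 2·23 + 1·21 + 3·19 + 4·17 + 7·15 + 11·13 + 18·11 + 29·9 + 47·7 + 76·5 + 123·3 + 199·1 = 2176.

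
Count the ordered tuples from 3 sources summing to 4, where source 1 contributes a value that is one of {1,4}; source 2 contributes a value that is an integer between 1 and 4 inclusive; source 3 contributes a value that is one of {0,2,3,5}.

2

The generating function for the choices is (t + t^4)·(t + t^2 + t^3 + t^4)·(1 + t^2 + t^3 + t^5); the count is [t^4].
(t + t^4) has coefficients 0,1,0,0,1 for degrees 0…4.
(t + t^2 + t^3 + t^4) has coefficients 0,1,1,1,1 for degrees 0…4.
Finally multiplying by (1 + t^2 + t^3 + t^5), the product of all factors after the first has coefficients 0,1,1,2,3 for degrees 0…4.
[t^4] = 1·2 + 1·0 = 2.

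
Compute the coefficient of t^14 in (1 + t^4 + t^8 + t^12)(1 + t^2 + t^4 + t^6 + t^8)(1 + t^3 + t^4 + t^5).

(1 + t^4 + t^8 + t^12) has coefficients 1,0,0,0,1,0,0,0,1,0,0,0,1 for degrees 0…12.
(1 + t^2 + t^4 + t^6 + t^8) has coefficients 1,0,1,0,1,0,1,0,1,0,0,0,0,0,0 for degrees 0…14.
Finally multiplying by (1 + t^3 + t^4 + t^5), the product of all factors after the first has coefficients 1,0,1,1,2,2,2,2,2,2,1,2,1,1,0 for degrees 0…14.
[t^14] = 1·0 + 1·1 + 1·2 + 1·1 = 4.

4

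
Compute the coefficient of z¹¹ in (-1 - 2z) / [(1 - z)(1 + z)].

Partial fractions give a closed form: a_n = (-3/2)·1^n + (1/2)·(-1)^n.
At n = 11: a_11 = -2.

-2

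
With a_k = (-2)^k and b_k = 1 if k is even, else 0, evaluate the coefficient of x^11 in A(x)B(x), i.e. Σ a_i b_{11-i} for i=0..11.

-2730

This is [x^11] in the product of the two ordinary generating functions.
Σ = 1·0 − 2·1 + 4·0 − 8·1 + 16·0 − 32·1 + 64·0 − 128·1 + 256·0 − 512·1 + 1024·0 − 2048·1 = -2730.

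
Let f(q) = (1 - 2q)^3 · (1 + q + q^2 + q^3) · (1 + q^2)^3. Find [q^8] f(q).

(1 - 2q)^3 has coefficients 1,-6,12,-8 for degrees 0…3.
(1 + q + q^2 + q^3) has coefficients 1,1,1,1,0,0,0,0,0 for degrees 0…8.
Finally multiplying by (1 + q^2)^3, the product of all factors after the first has coefficients 1,1,4,4,6,6,4,4,1 for degrees 0…8.
[q^8] = 1·1 − 6·4 + 12·4 − 8·6 = -23.

-23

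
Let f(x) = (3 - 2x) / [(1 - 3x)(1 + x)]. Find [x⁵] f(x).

The denominator gives the recurrence a_n = 2a_(n−1) + 3a_(n−2) for n ≥ 3; the numerator fixes a_0 = 3, a_1 = 4, a_2 = 17.
Iterating: 3, 4, 17, 46, 143, 424, so a_5 = 424.

424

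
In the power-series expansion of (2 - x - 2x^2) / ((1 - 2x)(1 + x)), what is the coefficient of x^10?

The denominator gives the recurrence a_n = a_(n−1) + 2a_(n−2) for n ≥ 3; the numerator fixes a_0 = 2, a_1 = 1, a_2 = 3.
Iterating: 2, 1, 3, 5, 11, 21, 43, 85, 171, 341, 683, so a_10 = 683.

683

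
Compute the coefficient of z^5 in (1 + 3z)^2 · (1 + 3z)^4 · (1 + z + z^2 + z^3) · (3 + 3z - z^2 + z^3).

15228

(1 + 3z)^2 has coefficients 1,6,9 for degrees 0…2.
(1 + 3z)^4 has coefficients 1,12,54,108,81,0 for degrees 0…5.
Multiplying by (1 + z + z^2 + z^3) gives running coefficients 1,13,67,175,255,243 for degrees 0…5.
Finally multiplying by (3 + 3z - z^2 + z^3), the product of all factors after the first has coefficients 3,42,239,714,1236,1386 for degrees 0…5.
[z^5] = 1·1386 + 6·1236 + 9·714 = 15228.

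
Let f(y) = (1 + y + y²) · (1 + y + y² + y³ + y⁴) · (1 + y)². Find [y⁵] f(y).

11

(1 + y + y²) has coefficients 1,1,1 for degrees 0…2.
(1 + y + y² + y³ + y⁴) has coefficients 1,1,1,1,1,0 for degrees 0…5.
Finally multiplying by (1 + y)², the product of all factors after the first has coefficients 1,3,4,4,4,3 for degrees 0…5.
[y⁵] = 1·3 + 1·4 + 1·4 = 11.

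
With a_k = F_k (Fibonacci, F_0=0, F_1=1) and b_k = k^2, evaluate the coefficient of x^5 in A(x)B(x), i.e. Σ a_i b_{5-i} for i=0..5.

36

This is [x^5] in the product of the two ordinary generating functions.
Σ = 0·25 + 1·16 + 1·9 + 2·4 + 3·1 + 5·0 = 36.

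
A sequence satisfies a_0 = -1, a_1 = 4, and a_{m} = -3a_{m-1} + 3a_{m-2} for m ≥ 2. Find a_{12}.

-9221121

The ordinary generating function has denominator 1 + 3y - 3y^2.
Iterating the recurrence: a_0,…,a_{12} = -1, 4, -15, 57, -216, 819, -3105, 11772, -44631, 169209, -641520, 2432187, -9221121.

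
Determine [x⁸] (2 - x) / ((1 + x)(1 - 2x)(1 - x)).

Partial fractions give a closed form: a_n = (1/2)·(-1)^n + (2)·2^n + (-1/2)·1^n.
At n = 8: a_8 = 512.

512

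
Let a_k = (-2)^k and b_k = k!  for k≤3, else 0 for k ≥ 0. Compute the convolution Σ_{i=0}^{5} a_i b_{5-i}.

This is [x^5] in the product of the two ordinary generating functions.
Σ = 1·0 − 2·0 + 4·6 − 8·2 + 16·1 − 32·1 = -8.

-8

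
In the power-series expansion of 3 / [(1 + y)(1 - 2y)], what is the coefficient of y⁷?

255

The denominator gives the recurrence a_n = a_(n−1) + 2a_(n−2) for n ≥ 2; the numerator fixes a_0 = 3, a_1 = 3.
Iterating: 3, 3, 9, 15, 33, 63, 129, 255, so a_7 = 255.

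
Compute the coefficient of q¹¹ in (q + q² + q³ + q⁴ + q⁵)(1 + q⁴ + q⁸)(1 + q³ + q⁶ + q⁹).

5

(q + q² + q³ + q⁴ + q⁵) has coefficients 0,1,1,1,1,1 for degrees 0…5.
(1 + q⁴ + q⁸) has coefficients 1,0,0,0,1,0,0,0,1,0,0,0 for degrees 0…11.
Finally multiplying by (1 + q³ + q⁶ + q⁹), the product of all factors after the first has coefficients 1,0,0,1,1,0,1,1,1,1,1,1 for degrees 0…11.
[q¹¹] = 1·1 + 1·1 + 1·1 + 1·1 + 1·1 = 5.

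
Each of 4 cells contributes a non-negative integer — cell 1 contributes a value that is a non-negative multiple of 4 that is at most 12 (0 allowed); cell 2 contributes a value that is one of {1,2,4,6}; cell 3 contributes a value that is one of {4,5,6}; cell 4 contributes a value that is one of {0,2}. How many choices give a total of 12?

The generating function for the choices is (1 + y⁴ + y⁸ + y¹²)·(y + y² + y⁴ + y⁶)·(y⁴ + y⁵ + y⁶)·(1 + y²); the count is [y¹²].
(1 + y⁴ + y⁸ + y¹²) has coefficients 1,0,0,0,1,0,0,0,1,0,0,0,1 for degrees 0…12.
(y + y² + y⁴ + y⁶) has coefficients 0,1,1,0,1,0,1,0,0,0,0,0,0 for degrees 0…12.
Multiplying by (y⁴ + y⁵ + y⁶) gives running coefficients 0,0,0,0,0,1,2,2,2,1,2,1,1 for degrees 0…12.
Finally multiplying by (1 + y²), the product of all factors after the first has coefficients 0,0,0,0,0,1,2,3,4,3,4,2,3 for degrees 0…12.
[y¹²] = 1·3 + 1·4 + 1·0 + 1·0 = 7.

7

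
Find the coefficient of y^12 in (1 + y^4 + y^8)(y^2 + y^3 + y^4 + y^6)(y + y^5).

(1 + y^4 + y^8) has coefficients 1,0,0,0,1,0,0,0,1 for degrees 0…8.
(y^2 + y^3 + y^4 + y^6) has coefficients 0,0,1,1,1,0,1,0,0,0,0,0,0 for degrees 0…12.
Finally multiplying by (y + y^5), the product of all factors after the first has coefficients 0,0,0,1,1,1,0,2,1,1,0,1,0 for degrees 0…12.
[y^12] = 1·0 + 1·1 + 1·1 = 2.

2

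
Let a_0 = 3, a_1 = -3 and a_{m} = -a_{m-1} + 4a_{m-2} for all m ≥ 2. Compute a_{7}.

The ordinary generating function has denominator 1 + z - 4z^2.
Iterating the recurrence: a_0,…,a_{7} = 3, -3, 15, -27, 87, -195, 543, -1323.

-1323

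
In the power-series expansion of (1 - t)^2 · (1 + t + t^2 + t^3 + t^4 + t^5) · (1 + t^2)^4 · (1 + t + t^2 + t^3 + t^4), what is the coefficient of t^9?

(1 - t)^2 has coefficients 1,-2,1 for degrees 0…2.
(1 + t + t^2 + t^3 + t^4 + t^5) has coefficients 1,1,1,1,1,1,0,0,0,0 for degrees 0…9.
Multiplying by (1 + t^2)^4 gives running coefficients 1,1,5,5,11,11,14,14,11,11 for degrees 0…9.
Finally multiplying by (1 + t + t^2 + t^3 + t^4), the product of all factors after the first has coefficients 1,2,7,12,23,33,46,55,61,61 for degrees 0…9.
[t^9] = 1·61 − 2·61 + 1·55 = -6.

-6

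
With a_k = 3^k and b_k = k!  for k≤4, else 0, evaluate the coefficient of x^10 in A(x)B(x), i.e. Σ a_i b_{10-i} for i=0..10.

Write out a_i and b_{10-i} for i = 0,…,10 and sum the products.
Σ = 1·0 + 3·0 + 9·0 + 27·0 + 81·0 + 243·0 + 729·24 + 2187·6 + 6561·2 + 19683·1 + 59049·1 = 122472.

122472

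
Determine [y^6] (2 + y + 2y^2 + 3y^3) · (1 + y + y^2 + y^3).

3

(2 + y + 2y^2 + 3y^3) has coefficients 2,1,2,3 for degrees 0…3.
(1 + y + y^2 + y^3) has coefficients 1,1,1,1,0,0,0 for degrees 0…6.
[y^6] = 2·0 + 1·0 + 2·0 + 3·1 = 3.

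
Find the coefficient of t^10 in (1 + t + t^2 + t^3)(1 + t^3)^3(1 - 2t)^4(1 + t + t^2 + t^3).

19

(1 + t + t^2 + t^3) has coefficients 1,1,1,1 for degrees 0…3.
(1 + t^3)^3 has coefficients 1,0,0,3,0,0,3,0,0,1,0 for degrees 0…10.
Multiplying by (1 - 2t)^4 gives running coefficients 1,-8,24,-29,-8,72,-93,24,72,-95,40 for degrees 0…10.
Finally multiplying by (1 + t + t^2 + t^3), the product of all factors after the first has coefficients 1,-7,17,-12,-21,59,-58,-5,75,-92,41 for degrees 0…10.
[t^10] = 1·41 + 1·(-92) + 1·75 + 1·(-5) = 19.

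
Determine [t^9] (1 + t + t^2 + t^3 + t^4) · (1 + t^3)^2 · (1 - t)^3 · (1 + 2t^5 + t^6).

-2

(1 + t + t^2 + t^3 + t^4) has coefficients 1,1,1,1,1 for degrees 0…4.
(1 + t^3)^2 has coefficients 1,0,0,2,0,0,1,0,0,0 for degrees 0…9.
Multiplying by (1 - t)^3 gives running coefficients 1,-3,3,1,-6,6,-1,-3,3,-1 for degrees 0…9.
Finally multiplying by (1 + 2t^5 + t^6), the product of all factors after the first has coefficients 1,-3,3,1,-6,8,-6,0,8,-12 for degrees 0…9.
[t^9] = 1·(-12) + 1·8 + 1·0 + 1·(-6) + 1·8 = -2.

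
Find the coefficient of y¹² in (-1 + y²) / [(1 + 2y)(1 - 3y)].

The denominator gives the recurrence a_n = a_(n−1) + 6a_(n−2) for n ≥ 3; the numerator fixes a_0 = -1, a_1 = -1, a_2 = -6.
Iterating: -1, -1, -6, -12, -48, -120, -408, -1128, -3576, -10344, -31800, -93864, -284664, so a_12 = -284664.

-284664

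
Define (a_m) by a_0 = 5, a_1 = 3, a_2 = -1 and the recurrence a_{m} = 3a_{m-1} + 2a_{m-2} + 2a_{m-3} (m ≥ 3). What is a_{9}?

28641

The ordinary generating function has denominator 1 - 3z - 2z^2 - 2z^3.
Iterating the recurrence: a_0,…,a_{9} = 5, 3, -1, 13, 43, 153, 571, 2105, 7763, 28641.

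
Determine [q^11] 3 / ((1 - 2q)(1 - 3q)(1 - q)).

Partial fractions give a closed form: a_n = (-12)·2^n + (27/2)·3^n + (3/2)·1^n.
At n = 11: a_11 = 2366910.

2366910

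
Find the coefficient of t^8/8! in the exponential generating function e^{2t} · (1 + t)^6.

1081600

The EGF product rule gives c_8 = Σ_{k_1+k_2=8} C(8; k_1,k_2) · ∏ g_i(k_i), where e^{2t} gives (2)^k; (1+t)^6 gives the falling factorial (6)_k.
g_1(k) for k = 0…8: 1, 2, 4, 8, 16, 32, 64, 128, 256.
g_2(k) for k = 0…8: 1, 6, 30, 120, 360, 720, 720, 0, 0.
c_8 = Σ_k C(8,k)·g_1(k)·g_2(8−k) = 28·4·720 + 56·8·720 + 70·16·360 + 56·32·120 + 28·64·30 + 8·128·6 + 1·256·1 = 80640 + 322560 + 403200 + 215040 + 53760 + 6144 + 256 = 1081600.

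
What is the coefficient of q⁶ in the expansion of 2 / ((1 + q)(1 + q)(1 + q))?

The denominator gives the recurrence a_n = −3a_(n−1) − 3a_(n−2) − a_(n−3) for n ≥ 3; the numerator fixes a_0 = 2, a_1 = -6, a_2 = 12.
Iterating: 2, -6, 12, -20, 30, -42, 56, so a_6 = 56.

56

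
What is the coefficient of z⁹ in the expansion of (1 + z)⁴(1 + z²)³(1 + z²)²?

60

(1 + z)⁴ has coefficients 1,4,6,4,1 for degrees 0…4.
(1 + z²)³ has coefficients 1,0,3,0,3,0,1,0,0,0 for degrees 0…9.
Finally multiplying by (1 + z²)², the product of all factors after the first has coefficients 1,0,5,0,10,0,10,0,5,0 for degrees 0…9.
[z⁹] = 1·0 + 4·5 + 6·0 + 4·10 + 1·0 = 60.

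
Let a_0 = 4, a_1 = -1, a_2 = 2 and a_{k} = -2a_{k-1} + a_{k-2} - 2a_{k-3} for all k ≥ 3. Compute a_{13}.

The ordinary generating function has denominator 1 + 2q - q^2 + 2q^3.
Iterating the recurrence: a_0,…,a_{13} = 4, -1, 2, -13, 30, -77, 210, -557, 1478, -3933, 10458, -27805, 73934, -196589.

-196589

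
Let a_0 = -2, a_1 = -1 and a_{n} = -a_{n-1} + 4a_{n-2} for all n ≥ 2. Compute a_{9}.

The ordinary generating function has denominator 1 + y - 4y^2.
Iterating the recurrence: a_0,…,a_{9} = -2, -1, -7, 3, -31, 43, -167, 339, -1007, 2363.

2363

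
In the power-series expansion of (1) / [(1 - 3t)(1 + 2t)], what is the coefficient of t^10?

35839

The denominator gives the recurrence a_n = a_(n−1) + 6a_(n−2) for n ≥ 2; the numerator fixes a_0 = 1, a_1 = 1.
Iterating: 1, 1, 7, 13, 55, 133, 463, 1261, 4039, 11605, 35839, so a_10 = 35839.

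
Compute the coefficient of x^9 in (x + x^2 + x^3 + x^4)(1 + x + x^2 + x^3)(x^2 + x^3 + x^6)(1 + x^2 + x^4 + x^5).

22

(x + x^2 + x^3 + x^4) has coefficients 0,1,1,1,1 for degrees 0…4.
(1 + x + x^2 + x^3) has coefficients 1,1,1,1,0,0,0,0,0,0 for degrees 0…9.
Multiplying by (x^2 + x^3 + x^6) gives running coefficients 0,0,1,2,2,2,2,1,1,1 for degrees 0…9.
Finally multiplying by (1 + x^2 + x^4 + x^5), the product of all factors after the first has coefficients 0,0,1,2,3,4,5,6,7,6 for degrees 0…9.
[x^9] = 1·7 + 1·6 + 1·5 + 1·4 = 22.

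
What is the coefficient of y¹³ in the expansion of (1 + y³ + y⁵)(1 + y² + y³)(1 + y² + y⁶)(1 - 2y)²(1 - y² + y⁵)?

(1 + y³ + y⁵) has coefficients 1,0,0,1,0,1 for degrees 0…5.
(1 + y² + y³) has coefficients 1,0,1,1,0,0,0,0,0,0,0,0,0,0 for degrees 0…13.
Multiplying by (1 + y² + y⁶) gives running coefficients 1,0,2,1,1,1,1,0,1,1,0,0,0,0 for degrees 0…13.
Multiplying by (1 - 2y)² gives running coefficients 1,-4,6,-7,5,1,1,0,5,-3,0,4,0,0 for degrees 0…13.
Finally multiplying by (1 - y² + y⁵), the product of all factors after the first has coefficients 1,-4,5,-3,-1,9,-8,5,-3,2,-4,8,0,1 for degrees 0…13.
[y¹³] = 1·1 + 1·(-4) + 1·(-3) = -6.

-6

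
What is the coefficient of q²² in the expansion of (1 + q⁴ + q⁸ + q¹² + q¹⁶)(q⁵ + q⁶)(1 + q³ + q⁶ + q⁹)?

2

(1 + q⁴ + q⁸ + q¹² + q¹⁶) has coefficients 1,0,0,0,1,0,0,0,1,0,0,0,1,0,0,0,1 for degrees 0…16.
(q⁵ + q⁶) has coefficients 0,0,0,0,0,1,1,0,0,0,0,0,0,0,0,0,0,0,0,0,0,0,0 for degrees 0…22.
Finally multiplying by (1 + q³ + q⁶ + q⁹), the product of all factors after the first has coefficients 0,0,0,0,0,1,1,0,1,1,0,1,1,0,1,1,0,0,0,0,0,0,0 for degrees 0…22.
[q²²] = 1·0 + 1·0 + 1·1 + 1·0 + 1·1 = 2.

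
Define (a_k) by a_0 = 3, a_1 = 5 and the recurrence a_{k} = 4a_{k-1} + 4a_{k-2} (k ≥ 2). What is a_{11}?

The ordinary generating function has denominator 1 - 4z - 4z^2.
Iterating the recurrence: a_0,…,a_{11} = 3, 5, 32, 148, 720, 3472, 16768, 80960, 390912, 1887488, 9113600, 44004352.

44004352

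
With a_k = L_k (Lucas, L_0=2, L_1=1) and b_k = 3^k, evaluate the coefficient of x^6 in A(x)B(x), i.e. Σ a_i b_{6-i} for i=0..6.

2166

This is [x^6] in the product of the two ordinary generating functions.
Σ = 2·729 + 1·243 + 3·81 + 4·27 + 7·9 + 11·3 + 18·1 = 2166.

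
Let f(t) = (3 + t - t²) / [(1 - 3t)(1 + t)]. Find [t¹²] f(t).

1284316

The denominator gives the recurrence a_n = 2a_(n−1) + 3a_(n−2) for n ≥ 3; the numerator fixes a_0 = 3, a_1 = 7, a_2 = 22.
Iterating: 3, 7, 22, 65, 196, 587, 1762, 5285, 15856, 47567, 142702, 428105, 1284316, so a_12 = 1284316.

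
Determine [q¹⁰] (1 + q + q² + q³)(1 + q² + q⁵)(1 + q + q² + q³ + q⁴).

(1 + q + q² + q³) has coefficients 1,1,1,1 for degrees 0…3.
(1 + q² + q⁵) has coefficients 1,0,1,0,0,1,0,0,0,0,0 for degrees 0…10.
Finally multiplying by (1 + q + q² + q³ + q⁴), the product of all factors after the first has coefficients 1,1,2,2,2,2,2,1,1,1,0 for degrees 0…10.
[q¹⁰] = 1·0 + 1·1 + 1·1 + 1·1 = 3.

3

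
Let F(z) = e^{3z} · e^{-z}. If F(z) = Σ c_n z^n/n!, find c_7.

The EGF product rule gives c_7 = Σ_{k_1+k_2=7} C(7; k_1,k_2) · ∏ g_i(k_i), where e^{3z} gives (3)^k; e^{-z} gives (-1)^k.
g_1(k) for k = 0…7: 1, 3, 9, 27, 81, 243, 729, 2187.
g_2(k) for k = 0…7: 1, -1, 1, -1, 1, -1, 1, -1.
c_7 = Σ_k C(7,k)·g_1(k)·g_2(7−k) = 1·1·(-1) + 7·3·1 + 21·9·(-1) + 35·27·1 + 35·81·(-1) + 21·243·1 + 7·729·(-1) + 1·2187·1 = −1 + 21 − 189 + 945 − 2835 + 5103 − 5103 + 2187 = 128.

128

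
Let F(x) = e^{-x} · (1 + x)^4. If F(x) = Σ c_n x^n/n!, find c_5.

19

The EGF product rule gives c_5 = Σ_{k_1+k_2=5} C(5; k_1,k_2) · ∏ g_i(k_i), where e^{-x} gives (-1)^k; (1+x)^4 gives the falling factorial (4)_k.
g_1(k) for k = 0…5: 1, -1, 1, -1, 1, -1.
g_2(k) for k = 0…5: 1, 4, 12, 24, 24, 0.
c_5 = Σ_k C(5,k)·g_1(k)·g_2(5−k) = 5·(-1)·24 + 10·1·24 + 10·(-1)·12 + 5·1·4 + 1·(-1)·1 = −120 + 240 − 120 + 20 − 1 = 19.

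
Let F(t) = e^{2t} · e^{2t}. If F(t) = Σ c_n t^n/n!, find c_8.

65536

The EGF product rule gives c_8 = Σ_{k_1+k_2=8} C(8; k_1,k_2) · ∏ g_i(k_i), where e^{2t} gives (2)^k; e^{2t} gives (2)^k.
g_1(k) for k = 0…8: 1, 2, 4, 8, 16, 32, 64, 128, 256.
g_2(k) for k = 0…8: 1, 2, 4, 8, 16, 32, 64, 128, 256.
c_8 = Σ_k C(8,k)·g_1(k)·g_2(8−k) = 1·1·256 + 8·2·128 + 28·4·64 + 56·8·32 + 70·16·16 + 56·32·8 + 28·64·4 + 8·128·2 + 1·256·1 = 256 + 2048 + 7168 + 14336 + 17920 + 14336 + 7168 + 2048 + 256 = 65536.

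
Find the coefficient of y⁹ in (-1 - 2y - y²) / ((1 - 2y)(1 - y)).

-2300

The denominator gives the recurrence a_n = 3a_(n−1) − 2a_(n−2) for n ≥ 3; the numerator fixes a_0 = -1, a_1 = -5, a_2 = -14.
Iterating: -1, -5, -14, -32, -68, -140, -284, -572, -1148, -2300, so a_9 = -2300.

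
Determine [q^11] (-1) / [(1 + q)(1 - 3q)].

-132860

Partial fractions give a closed form: a_n = (-1/4)·(-1)^n + (-3/4)·3^n.
At n = 11: a_11 = -132860.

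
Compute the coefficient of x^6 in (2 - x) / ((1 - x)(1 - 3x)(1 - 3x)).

12211

The denominator gives the recurrence a_n = 7a_(n−1) − 15a_(n−2) + 9a_(n−3) for n ≥ 3; the numerator fixes a_0 = 2, a_1 = 13, a_2 = 61.
Iterating: 2, 13, 61, 250, 952, 3463, 12211, so a_6 = 12211.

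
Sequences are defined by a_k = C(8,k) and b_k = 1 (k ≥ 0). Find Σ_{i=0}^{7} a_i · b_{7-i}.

This is [x^7] in the product of the two ordinary generating functions.
Σ = 1·1 + 8·1 + 28·1 + 56·1 + 70·1 + 56·1 + 28·1 + 8·1 = 255.

255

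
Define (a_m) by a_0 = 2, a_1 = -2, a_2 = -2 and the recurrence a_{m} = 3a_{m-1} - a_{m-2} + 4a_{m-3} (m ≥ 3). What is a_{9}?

916

The ordinary generating function has denominator 1 - 3x + x^2 - 4x^3.
Iterating the recurrence: a_0,…,a_{9} = 2, -2, -2, 4, 6, 6, 28, 102, 302, 916.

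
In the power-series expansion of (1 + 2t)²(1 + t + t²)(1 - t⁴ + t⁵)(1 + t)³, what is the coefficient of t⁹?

15

(1 + 2t)² has coefficients 1,4,4 for degrees 0…2.
(1 + t + t²) has coefficients 1,1,1,0,0,0,0,0,0,0 for degrees 0…9.
Multiplying by (1 - t⁴ + t⁵) gives running coefficients 1,1,1,0,-1,0,0,1,0,0 for degrees 0…9.
Finally multiplying by (1 + t)³, the product of all factors after the first has coefficients 1,4,7,7,3,-2,-3,0,3,3 for degrees 0…9.
[t⁹] = 1·3 + 4·3 + 4·0 = 15.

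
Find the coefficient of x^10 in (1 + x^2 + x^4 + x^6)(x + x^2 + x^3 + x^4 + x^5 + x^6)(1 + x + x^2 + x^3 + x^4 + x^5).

16

(1 + x^2 + x^4 + x^6) has coefficients 1,0,1,0,1,0,1 for degrees 0…6.
(x + x^2 + x^3 + x^4 + x^5 + x^6) has coefficients 0,1,1,1,1,1,1,0,0,0,0 for degrees 0…10.
Finally multiplying by (1 + x + x^2 + x^3 + x^4 + x^5), the product of all factors after the first has coefficients 0,1,2,3,4,5,6,5,4,3,2 for degrees 0…10.
[x^10] = 1·2 + 1·4 + 1·6 + 1·4 = 16.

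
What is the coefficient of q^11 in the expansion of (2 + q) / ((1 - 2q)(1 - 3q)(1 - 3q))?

The denominator gives the recurrence a_n = 8a_(n−1) − 21a_(n−2) + 18a_(n−3) for n ≥ 3; the numerator fixes a_0 = 2, a_1 = 17, a_2 = 94.
Iterating: 2, 17, 94, 431, 1780, 6881, 25426, 90947, 317488, 1087685, 3671278, 12243623, so a_11 = 12243623.

12243623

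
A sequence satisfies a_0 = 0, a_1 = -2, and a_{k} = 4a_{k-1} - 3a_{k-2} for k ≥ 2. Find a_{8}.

-6560

The ordinary generating function has denominator 1 - 4z + 3z^2.
Iterating the recurrence: a_0,…,a_{8} = 0, -2, -8, -26, -80, -242, -728, -2186, -6560.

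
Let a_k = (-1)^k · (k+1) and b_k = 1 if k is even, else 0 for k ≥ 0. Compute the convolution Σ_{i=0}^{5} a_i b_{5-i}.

The convolution is the t^5 coefficient of A(t)B(t).
Σ = 1·0 − 2·1 + 3·0 − 4·1 + 5·0 − 6·1 = -12.

-12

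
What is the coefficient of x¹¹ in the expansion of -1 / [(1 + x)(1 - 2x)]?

Partial fractions give a closed form: a_n = (-1/3)·(-1)^n + (-2/3)·2^n.
At n = 11: a_11 = -1365.

-1365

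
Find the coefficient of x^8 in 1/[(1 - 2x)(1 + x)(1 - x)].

Partial fractions give a closed form: a_n = (4/3)·2^n + (1/6)·(-1)^n + (-1/2)·1^n.
At n = 8: a_8 = 341.

341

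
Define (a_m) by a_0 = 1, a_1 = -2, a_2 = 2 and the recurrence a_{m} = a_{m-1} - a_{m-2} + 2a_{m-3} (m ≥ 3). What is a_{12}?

The ordinary generating function has denominator 1 - z + z^2 - 2z^3.
Iterating the recurrence: a_0,…,a_{12} = 1, -2, 2, 6, 0, -2, 10, 12, -2, 6, 32, 22, 2.

2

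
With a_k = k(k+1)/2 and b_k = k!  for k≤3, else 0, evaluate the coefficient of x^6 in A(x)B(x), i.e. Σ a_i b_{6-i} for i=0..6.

92

Write out a_i and b_{6-i} for i = 0,…,6 and sum the products.
Σ = 0·0 + 1·0 + 3·0 + 6·6 + 10·2 + 15·1 + 21·1 = 92.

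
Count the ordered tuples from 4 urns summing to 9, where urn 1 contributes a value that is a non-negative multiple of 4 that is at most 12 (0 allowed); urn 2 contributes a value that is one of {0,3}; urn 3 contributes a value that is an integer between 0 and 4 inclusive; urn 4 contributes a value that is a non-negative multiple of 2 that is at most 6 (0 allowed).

The generating function for the choices is (1 + t^4 + t^8 + t^12)·(1 + t^3)·(1 + t + t^2 + t^3 + t^4)·(1 + t^2 + t^4 + t^6); the count is [t^9].
(1 + t^4 + t^8 + t^12) has coefficients 1,0,0,0,1,0,0,0,1,0 for degrees 0…9.
(1 + t^3) has coefficients 1,0,0,1,0,0,0,0,0,0 for degrees 0…9.
Multiplying by (1 + t + t^2 + t^3 + t^4) gives running coefficients 1,1,1,2,2,1,1,1,0,0 for degrees 0…9.
Finally multiplying by (1 + t^2 + t^4 + t^6), the product of all factors after the first has coefficients 1,1,2,3,4,4,5,5,4,4 for degrees 0…9.
[t^9] = 1·4 + 1·4 + 1·1 = 9.

9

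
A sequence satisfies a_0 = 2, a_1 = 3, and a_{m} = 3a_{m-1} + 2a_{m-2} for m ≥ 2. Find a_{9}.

92205

The ordinary generating function has denominator 1 - 3z - 2z^2.
Iterating the recurrence: a_0,…,a_{9} = 2, 3, 13, 45, 161, 573, 2041, 7269, 25889, 92205.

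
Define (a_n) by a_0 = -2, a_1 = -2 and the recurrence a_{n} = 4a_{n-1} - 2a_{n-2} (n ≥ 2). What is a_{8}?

The ordinary generating function has denominator 1 - 4z + 2z^2.
Iterating the recurrence: a_0,…,a_{8} = -2, -2, -4, -12, -40, -136, -464, -1584, -5408.

-5408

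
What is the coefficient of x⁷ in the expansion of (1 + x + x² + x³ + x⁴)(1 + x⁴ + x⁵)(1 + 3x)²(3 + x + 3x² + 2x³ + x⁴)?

247

(1 + x + x² + x³ + x⁴) has coefficients 1,1,1,1,1 for degrees 0…4.
(1 + x⁴ + x⁵) has coefficients 1,0,0,0,1,1,0,0 for degrees 0…7.
Multiplying by (1 + 3x)² gives running coefficients 1,6,9,0,1,7,15,9 for degrees 0…7.
Finally multiplying by (3 + x + 3x² + 2x³ + x⁴), the product of all factors after the first has coefficients 3,19,36,29,43,46,64,65 for degrees 0…7.
[x⁷] = 1·65 + 1·64 + 1·46 + 1·43 + 1·29 = 247.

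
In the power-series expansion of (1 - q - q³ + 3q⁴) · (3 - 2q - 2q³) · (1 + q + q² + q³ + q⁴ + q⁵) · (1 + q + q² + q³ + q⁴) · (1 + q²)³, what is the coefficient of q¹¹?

(1 - q - q³ + 3q⁴) has coefficients 1,-1,0,-1,3 for degrees 0…4.
(3 - 2q - 2q³) has coefficients 3,-2,0,-2,0,0,0,0,0,0,0,0 for degrees 0…11.
Multiplying by (1 + q + q² + q³ + q⁴ + q⁵) gives running coefficients 3,1,1,-1,-1,-1,-4,-2,-2,0,0,0 for degrees 0…11.
Multiplying by (1 + q + q² + q³ + q⁴) gives running coefficients 3,4,5,4,3,-1,-6,-9,-10,-9,-8,-4 for degrees 0…11.
Finally multiplying by (1 + q²)³, the product of all factors after the first has coefficients 3,4,14,16,27,23,21,4,-14,-35,-53,-59 for degrees 0…11.
[q¹¹] = 1·(-59) − 1·(-53) − 1·(-14) + 3·4 = 20.

20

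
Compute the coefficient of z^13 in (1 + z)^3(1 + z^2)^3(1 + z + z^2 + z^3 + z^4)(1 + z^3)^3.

(1 + z)^3 has coefficients 1,3,3,1 for degrees 0…3.
(1 + z^2)^3 has coefficients 1,0,3,0,3,0,1,0,0,0,0,0,0,0 for degrees 0…13.
Multiplying by (1 + z + z^2 + z^3 + z^4) gives running coefficients 1,1,4,4,7,6,7,4,4,1,1,0,0,0 for degrees 0…13.
Finally multiplying by (1 + z^3)^3, the product of all factors after the first has coefficients 1,1,4,7,10,18,22,28,34,35,35,34,28,22 for degrees 0…13.
[z^13] = 1·22 + 3·28 + 3·34 + 1·35 = 243.

243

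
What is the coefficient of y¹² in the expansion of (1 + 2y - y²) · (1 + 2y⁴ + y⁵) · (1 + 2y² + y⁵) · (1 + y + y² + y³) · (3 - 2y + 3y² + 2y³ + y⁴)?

89

(1 + 2y - y²) has coefficients 1,2,-1 for degrees 0…2.
(1 + 2y⁴ + y⁵) has coefficients 1,0,0,0,2,1,0,0,0,0,0,0,0 for degrees 0…12.
Multiplying by (1 + 2y² + y⁵) gives running coefficients 1,0,2,0,2,2,4,2,0,2,1,0,0 for degrees 0…12.
Multiplying by (1 + y + y² + y³) gives running coefficients 1,1,3,3,4,6,8,10,8,8,5,3,3 for degrees 0…12.
Finally multiplying by (3 - 2y + 3y² + 2y³ + y⁴), the product of all factors after the first has coefficients 3,1,10,8,18,26,33,43,44,60,51,49,42 for degrees 0…12.
[y¹²] = 1·42 + 2·49 − 1·51 = 89.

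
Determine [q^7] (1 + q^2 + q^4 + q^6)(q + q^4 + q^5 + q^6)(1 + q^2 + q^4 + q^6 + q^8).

(1 + q^2 + q^4 + q^6) has coefficients 1,0,1,0,1,0,1 for degrees 0…6.
(q + q^4 + q^5 + q^6) has coefficients 0,1,0,0,1,1,1,0 for degrees 0…7.
Finally multiplying by (1 + q^2 + q^4 + q^6 + q^8), the product of all factors after the first has coefficients 0,1,0,1,1,2,2,2 for degrees 0…7.
[q^7] = 1·2 + 1·2 + 1·1 + 1·1 = 6.

6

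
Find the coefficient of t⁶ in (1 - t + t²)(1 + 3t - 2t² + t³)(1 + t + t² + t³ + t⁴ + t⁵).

(1 - t + t²) has coefficients 1,-1,1 for degrees 0…2.
(1 + 3t - 2t² + t³) has coefficients 1,3,-2,1,0,0,0 for degrees 0…6.
Finally multiplying by (1 + t + t² + t³ + t⁴ + t⁵), the product of all factors after the first has coefficients 1,4,2,3,3,3,2 for degrees 0…6.
[t⁶] = 1·2 − 1·3 + 1·3 = 2.

2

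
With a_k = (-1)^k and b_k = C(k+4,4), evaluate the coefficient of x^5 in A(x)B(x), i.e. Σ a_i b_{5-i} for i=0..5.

80

This is [x^5] in the product of the two ordinary generating functions.
Σ = 1·126 − 1·70 + 1·35 − 1·15 + 1·5 − 1·1 = 80.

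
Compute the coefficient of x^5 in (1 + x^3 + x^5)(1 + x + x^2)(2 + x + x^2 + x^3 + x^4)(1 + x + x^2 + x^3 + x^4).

(1 + x^3 + x^5) has coefficients 1,0,0,1,0,1 for degrees 0…5.
(1 + x + x^2) has coefficients 1,1,1,0,0,0 for degrees 0…5.
Multiplying by (2 + x + x^2 + x^3 + x^4) gives running coefficients 2,3,4,3,3,2 for degrees 0…5.
Finally multiplying by (1 + x + x^2 + x^3 + x^4), the product of all factors after the first has coefficients 2,5,9,12,15,15 for degrees 0…5.
[x^5] = 1·15 + 1·9 + 1·2 = 26.

26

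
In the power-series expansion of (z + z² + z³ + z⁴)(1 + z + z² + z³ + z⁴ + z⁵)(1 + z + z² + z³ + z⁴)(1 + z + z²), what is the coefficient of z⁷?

49

(z + z² + z³ + z⁴) has coefficients 0,1,1,1,1 for degrees 0…4.
(1 + z + z² + z³ + z⁴ + z⁵) has coefficients 1,1,1,1,1,1,0,0 for degrees 0…7.
Multiplying by (1 + z + z² + z³ + z⁴) gives running coefficients 1,2,3,4,5,5,4,3 for degrees 0…7.
Finally multiplying by (1 + z + z²), the product of all factors after the first has coefficients 1,3,6,9,12,14,14,12 for degrees 0…7.
[z⁷] = 1·14 + 1·14 + 1·12 + 1·9 = 49.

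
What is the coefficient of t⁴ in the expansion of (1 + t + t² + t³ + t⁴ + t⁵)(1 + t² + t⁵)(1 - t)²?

0

(1 + t + t² + t³ + t⁴ + t⁵) has coefficients 1,1,1,1,1 for degrees 0…4.
(1 + t² + t⁵) has coefficients 1,0,1,0,0 for degrees 0…4.
Finally multiplying by (1 - t)², the product of all factors after the first has coefficients 1,-2,2,-2,1 for degrees 0…4.
[t⁴] = 1·1 + 1·(-2) + 1·2 + 1·(-2) + 1·1 = 0.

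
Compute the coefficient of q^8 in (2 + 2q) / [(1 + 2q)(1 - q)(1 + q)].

342

The denominator gives the recurrence a_n = −2a_(n−1) + a_(n−2) + 2a_(n−3) for n ≥ 3; the numerator fixes a_0 = 2, a_1 = -2, a_2 = 6.
Iterating: 2, -2, 6, -10, 22, -42, 86, -170, 342, so a_8 = 342.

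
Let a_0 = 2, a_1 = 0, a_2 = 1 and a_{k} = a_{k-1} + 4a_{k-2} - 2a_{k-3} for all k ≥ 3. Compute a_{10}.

The ordinary generating function has denominator 1 - z - 4z^2 + 2z^3.
Iterating the recurrence: a_0,…,a_{10} = 2, 0, 1, -3, 1, -13, -3, -57, -43, -265, -323.

-323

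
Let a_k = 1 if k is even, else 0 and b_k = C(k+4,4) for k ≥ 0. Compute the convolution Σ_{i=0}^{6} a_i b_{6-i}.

296

Write out a_i and b_{6-i} for i = 0,…,6 and sum the products.
Σ = 1·210 + 0·126 + 1·70 + 0·35 + 1·15 + 0·5 + 1·1 = 296.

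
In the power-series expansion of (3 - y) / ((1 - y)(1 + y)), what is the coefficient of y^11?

Partial fractions give a closed form: a_n = (1)·1^n + (2)·(-1)^n.
At n = 11: a_11 = -1.

-1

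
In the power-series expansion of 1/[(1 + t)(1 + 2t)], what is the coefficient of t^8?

The denominator gives the recurrence a_n = −3a_(n−1) − 2a_(n−2) for n ≥ 2; the numerator fixes a_0 = 1, a_1 = -3.
Iterating: 1, -3, 7, -15, 31, -63, 127, -255, 511, so a_8 = 511.

511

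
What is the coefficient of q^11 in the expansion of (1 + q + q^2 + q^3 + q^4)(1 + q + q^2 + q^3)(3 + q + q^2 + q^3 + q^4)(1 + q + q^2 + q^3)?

20

(1 + q + q^2 + q^3 + q^4) has coefficients 1,1,1,1,1 for degrees 0…4.
(1 + q + q^2 + q^3) has coefficients 1,1,1,1,0,0,0,0,0,0,0,0 for degrees 0…11.
Multiplying by (3 + q + q^2 + q^3 + q^4) gives running coefficients 3,4,5,6,4,3,2,1,0,0,0,0 for degrees 0…11.
Finally multiplying by (1 + q + q^2 + q^3), the product of all factors after the first has coefficients 3,7,12,18,19,18,15,10,6,3,1,0 for degrees 0…11.
[q^11] = 1·0 + 1·1 + 1·3 + 1·6 + 1·10 = 20.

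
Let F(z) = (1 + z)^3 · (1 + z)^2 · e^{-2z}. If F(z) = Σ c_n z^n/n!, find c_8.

4096

The EGF product rule gives c_8 = Σ_{k_1+k_2+k_3=8} C(8; k_1,k_2,k_3) · ∏ g_i(k_i), where (1+z)^3 gives the falling factorial (3)_k; (1+z)^2 gives the falling factorial (2)_k; e^{-2z} gives (-2)^k.
g_1(k) for k = 0…8: 1, 3, 6, 6, 0, 0, 0, 0, 0.
g_2(k) for k = 0…8: 1, 2, 2, 0, 0, 0, 0, 0, 0.
g_3(k) for k = 0…8: 1, -2, 4, -8, 16, -32, 64, -128, 256.
First combine the last two factors: h(k) = Σ_j C(k,j)·g_2(j)·g_3(k−j) for k = 0…8: 1, 0, -2, 4, 0, -32, 160, -576, 1792.
c_8 = Σ_k C(8,k)·g_1(k)·h(8−k) = 1·1·1792 + 8·3·(-576) + 28·6·160 + 56·6·(-32) = 1792 − 13824 + 26880 − 10752 = 4096.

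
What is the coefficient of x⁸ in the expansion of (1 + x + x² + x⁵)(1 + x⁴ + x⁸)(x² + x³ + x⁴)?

4

(1 + x + x² + x⁵) has coefficients 1,1,1,0,0,1 for degrees 0…5.
(1 + x⁴ + x⁸) has coefficients 1,0,0,0,1,0,0,0,1 for degrees 0…8.
Finally multiplying by (x² + x³ + x⁴), the product of all factors after the first has coefficients 0,0,1,1,1,0,1,1,1 for degrees 0…8.
[x⁸] = 1·1 + 1·1 + 1·1 + 1·1 = 4.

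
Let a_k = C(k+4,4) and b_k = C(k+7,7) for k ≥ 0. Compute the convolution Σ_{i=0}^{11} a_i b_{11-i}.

1352078

This is [x^11] in the product of the two ordinary generating functions.
Σ = 1·31824 + 5·19448 + 15·11440 + 35·6435 + 70·3432 + 126·1716 + 210·792 + 330·330 + 495·120 + 715·36 + 1001·8 + 1365·1 = 1352078.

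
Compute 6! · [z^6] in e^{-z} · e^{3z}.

The EGF product rule gives c_6 = Σ_{k_1+k_2=6} C(6; k_1,k_2) · ∏ g_i(k_i), where e^{-z} gives (-1)^k; e^{3z} gives (3)^k.
g_1(k) for k = 0…6: 1, -1, 1, -1, 1, -1, 1.
g_2(k) for k = 0…6: 1, 3, 9, 27, 81, 243, 729.
c_6 = Σ_k C(6,k)·g_1(k)·g_2(6−k) = 1·1·729 + 6·(-1)·243 + 15·1·81 + 20·(-1)·27 + 15·1·9 + 6·(-1)·3 + 1·1·1 = 729 − 1458 + 1215 − 540 + 135 − 18 + 1 = 64.

64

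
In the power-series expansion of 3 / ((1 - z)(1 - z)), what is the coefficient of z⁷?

The denominator gives the recurrence a_n = 2a_(n−1) − a_(n−2) for n ≥ 2; the numerator fixes a_0 = 3, a_1 = 6.
Iterating: 3, 6, 9, 12, 15, 18, 21, 24, so a_7 = 24.

24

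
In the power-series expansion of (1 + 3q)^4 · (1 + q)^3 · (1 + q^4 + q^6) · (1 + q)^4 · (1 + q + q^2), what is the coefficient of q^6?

15402

(1 + 3q)^4 has coefficients 1,12,54,108,81 for degrees 0…4.
(1 + q)^3 has coefficients 1,3,3,1,0,0,0 for degrees 0…6.
Multiplying by (1 + q^4 + q^6) gives running coefficients 1,3,3,1,1,3,4 for degrees 0…6.
Multiplying by (1 + q)^4 gives running coefficients 1,7,21,35,36,28,29 for degrees 0…6.
Finally multiplying by (1 + q + q^2), the product of all factors after the first has coefficients 1,8,29,63,92,99,93 for degrees 0…6.
[q^6] = 1·93 + 12·99 + 54·92 + 108·63 + 81·29 = 15402.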